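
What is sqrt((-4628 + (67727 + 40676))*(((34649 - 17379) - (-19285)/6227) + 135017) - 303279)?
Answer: sqrt(612793009696895859)/6227 ≈ 1.2571e+5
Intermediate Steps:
sqrt((-4628 + (67727 + 40676))*(((34649 - 17379) - (-19285)/6227) + 135017) - 303279) = sqrt((-4628 + 108403)*((17270 - (-19285)/6227) + 135017) - 303279) = sqrt(103775*((17270 - 1*(-19285/6227)) + 135017) - 303279) = sqrt(103775*((17270 + 19285/6227) + 135017) - 303279) = sqrt(103775*(107559575/6227 + 135017) - 303279) = sqrt(103775*(948310434/6227) - 303279) = sqrt(98410915288350/6227 - 303279) = sqrt(98409026770017/6227) = sqrt(612793009696895859)/6227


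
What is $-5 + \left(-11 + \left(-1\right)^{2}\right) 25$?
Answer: $-255$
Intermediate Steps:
$-5 + \left(-11 + \left(-1\right)^{2}\right) 25 = -5 + \left(-11 + 1\right) 25 = -5 - 250 = -255$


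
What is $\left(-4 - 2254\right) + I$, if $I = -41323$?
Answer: $-43581$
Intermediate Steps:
$\left(-4 - 2254\right) + I = \left(-4 - 2254\right) - 41323 = -2258 - 41323 = -43581$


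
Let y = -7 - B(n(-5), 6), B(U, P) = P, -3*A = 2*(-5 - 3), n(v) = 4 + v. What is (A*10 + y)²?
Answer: 14641/9 ≈ 1626.8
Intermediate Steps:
A = 16/3 (A = -2*(-5 - 3)/3 = -2*(-8)/3 = -⅓*(-16) = 16/3 ≈ 5.3333)
y = -13 (y = -7 - 1*6 = -7 - 6 = -13)
(A*10 + y)² = ((16/3)*10 - 13)² = (160/3 - 13)² = (121/3)² = 14641/9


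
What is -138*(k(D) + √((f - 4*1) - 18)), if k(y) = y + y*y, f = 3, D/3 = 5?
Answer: -33120 - 138*I*√19 ≈ -33120.0 - 601.53*I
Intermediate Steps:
D = 15 (D = 3*5 = 15)
k(y) = y + y²
-138*(k(D) + √((f - 4*1) - 18)) = -138*(15*(1 + 15) + √((3 - 4*1) - 18)) = -138*(15*16 + √((3 - 4) - 18)) = -138*(240 + √(-1 - 18)) = -138*(240 + √(-19)) = -138*(240 + I*√19) = -33120 - 138*I*√19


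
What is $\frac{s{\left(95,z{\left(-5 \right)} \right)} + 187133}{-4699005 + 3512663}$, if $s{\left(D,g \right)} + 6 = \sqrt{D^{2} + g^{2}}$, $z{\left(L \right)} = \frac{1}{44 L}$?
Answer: $- \frac{187127}{1186342} - \frac{\sqrt{436810001}}{260995240} \approx -0.15781$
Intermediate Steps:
$z{\left(L \right)} = \frac{1}{44 L}$
$s{\left(D,g \right)} = -6 + \sqrt{D^{2} + g^{2}}$
$\frac{s{\left(95,z{\left(-5 \right)} \right)} + 187133}{-4699005 + 3512663} = \frac{\left(-6 + \sqrt{95^{2} + \left(\frac{1}{44 \left(-5\right)}\right)^{2}}\right) + 187133}{-4699005 + 3512663} = \frac{\left(-6 + \sqrt{9025 + \left(\frac{1}{44} \left(- \frac{1}{5}\right)\right)^{2}}\right) + 187133}{-1186342} = \left(\left(-6 + \sqrt{9025 + \left(- \frac{1}{220}\right)^{2}}\right) + 187133\right) \left(- \frac{1}{1186342}\right) = \left(\left(-6 + \sqrt{9025 + \frac{1}{48400}}\right) + 187133\right) \left(- \frac{1}{1186342}\right) = \left(\left(-6 + \sqrt{\frac{436810001}{48400}}\right) + 187133\right) \left(- \frac{1}{1186342}\right) = \left(\left(-6 + \frac{\sqrt{436810001}}{220}\right) + 187133\right) \left(- \frac{1}{1186342}\right) = \left(187127 + \frac{\sqrt{436810001}}{220}\right) \left(- \frac{1}{1186342}\right) = - \frac{187127}{1186342} - \frac{\sqrt{436810001}}{260995240}$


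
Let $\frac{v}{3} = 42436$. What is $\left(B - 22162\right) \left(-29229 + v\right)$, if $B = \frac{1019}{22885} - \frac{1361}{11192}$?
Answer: $- \frac{556730620514429283}{256128920} \approx -2.1736 \cdot 10^{9}$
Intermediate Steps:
$v = 127308$ ($v = 3 \cdot 42436 = 127308$)
$B = - \frac{19741837}{256128920}$ ($B = 1019 \cdot \frac{1}{22885} - \frac{1361}{11192} = \frac{1019}{22885} - \frac{1361}{11192} = - \frac{19741837}{256128920} \approx -0.077078$)
$\left(B - 22162\right) \left(-29229 + v\right) = \left(- \frac{19741837}{256128920} - 22162\right) \left(-29229 + 127308\right) = \left(- \frac{5676348866877}{256128920}\right) 98079 = - \frac{556730620514429283}{256128920}$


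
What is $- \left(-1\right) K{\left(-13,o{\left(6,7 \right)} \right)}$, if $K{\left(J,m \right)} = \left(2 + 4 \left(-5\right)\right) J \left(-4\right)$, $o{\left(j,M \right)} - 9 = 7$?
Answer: $-936$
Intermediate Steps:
$o{\left(j,M \right)} = 16$ ($o{\left(j,M \right)} = 9 + 7 = 16$)
$K{\left(J,m \right)} = 72 J$ ($K{\left(J,m \right)} = \left(2 - 20\right) J \left(-4\right) = - 18 J \left(-4\right) = 72 J$)
$- \left(-1\right) K{\left(-13,o{\left(6,7 \right)} \right)} = - \left(-1\right) 72 \left(-13\right) = - \left(-1\right) \left(-936\right) = \left(-1\right) 936 = -936$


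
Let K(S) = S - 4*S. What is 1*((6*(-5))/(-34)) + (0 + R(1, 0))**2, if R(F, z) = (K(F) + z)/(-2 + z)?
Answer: 213/68 ≈ 3.1324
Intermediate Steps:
K(S) = -3*S (K(S) = S - 4*S = -3*S)
R(F, z) = (z - 3*F)/(-2 + z) (R(F, z) = (-3*F + z)/(-2 + z) = (z - 3*F)/(-2 + z))
1*((6*(-5))/(-34)) + (0 + R(1, 0))**2 = 1*((6*(-5))/(-34)) + (0 + (0 - 3*1)/(-2 + 0))**2 = 1*(-30*(-1/34)) + (0 + (0 - 3)/(-2))**2 = 1*(15/17) + (0 - 1/2*(-3))**2 = 15/17 + (0 + 3/2)**2 = 15/17 + (3/2)**2 = 15/17 + 9/4 = 213/68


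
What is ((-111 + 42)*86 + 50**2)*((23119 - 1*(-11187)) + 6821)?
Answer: -141230118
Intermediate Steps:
((-111 + 42)*86 + 50**2)*((23119 - 1*(-11187)) + 6821) = (-69*86 + 2500)*((23119 + 11187) + 6821) = (-5934 + 2500)*(34306 + 6821) = -3434*41127 = -141230118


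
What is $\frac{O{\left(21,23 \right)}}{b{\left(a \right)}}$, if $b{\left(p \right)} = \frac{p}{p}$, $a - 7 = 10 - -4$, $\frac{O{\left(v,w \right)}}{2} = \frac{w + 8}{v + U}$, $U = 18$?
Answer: $\frac{62}{39} \approx 1.5897$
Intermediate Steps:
$O{\left(v,w \right)} = \frac{2 \left(8 + w\right)}{18 + v}$ ($O{\left(v,w \right)} = 2 \frac{w + 8}{v + 18} = 2 \frac{8 + w}{18 + v} = \frac{2 \left(8 + w\right)}{18 + v}$)
$a = 21$ ($a = 7 + \left(10 - -4\right) = 7 + \left(10 + 4\right) = 7 + 14 = 21$)
$b{\left(p \right)} = 1$
$\frac{O{\left(21,23 \right)}}{b{\left(a \right)}} = \frac{2 \frac{1}{18 + 21} \left(8 + 23\right)}{1} = 2 \cdot \frac{1}{39} \cdot 31 \cdot 1 = \frac{62}{39} \cdot 1 = \frac{62}{39}$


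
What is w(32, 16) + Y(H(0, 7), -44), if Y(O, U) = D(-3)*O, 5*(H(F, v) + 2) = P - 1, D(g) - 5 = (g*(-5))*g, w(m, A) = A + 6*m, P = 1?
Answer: 288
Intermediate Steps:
D(g) = 5 - 5*g² (D(g) = 5 + (g*(-5))*g = 5 + (-5*g)*g = 5 - 5*g²)
H(F, v) = -2 (H(F, v) = -2 + (1 - 1)/5 = -2 + (⅕)*0 = -2 + 0 = -2)
Y(O, U) = -40*O (Y(O, U) = (5 - 5*(-3)²)*O = (5 - 5*9)*O = (5 - 45)*O = -40*O)
w(32, 16) + Y(H(0, 7), -44) = (16 + 6*32) - 40*(-2) = (16 + 192) + 80 = 208 + 80 = 288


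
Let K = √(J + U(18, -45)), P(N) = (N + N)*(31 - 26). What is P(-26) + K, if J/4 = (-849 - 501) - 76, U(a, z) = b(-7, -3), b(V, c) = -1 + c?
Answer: -260 + 2*I*√1427 ≈ -260.0 + 75.551*I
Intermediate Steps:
U(a, z) = -4 (U(a, z) = -1 - 3 = -4)
J = -5704 (J = 4*((-849 - 501) - 76) = 4*(-1350 - 76) = 4*(-1426) = -5704)
P(N) = 10*N (P(N) = (2*N)*5 = 10*N)
K = 2*I*√1427 (K = √(-5704 - 4) = √(-5708) = 2*I*√1427 ≈ 75.551*I)
P(-26) + K = 10*(-26) + 2*I*√1427 = -260 + 2*I*√1427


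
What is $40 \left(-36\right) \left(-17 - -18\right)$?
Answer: $-1440$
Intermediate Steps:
$40 \left(-36\right) \left(-17 - -18\right) = - 1440 \left(-17 + 18\right) = \left(-1440\right) 1 = -1440$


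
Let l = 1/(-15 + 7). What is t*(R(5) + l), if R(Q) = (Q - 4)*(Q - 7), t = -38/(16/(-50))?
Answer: -8075/32 ≈ -252.34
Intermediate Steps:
t = 475/4 (t = -38/(16*(-1/50)) = -38/(-8/25) = -38*(-25/8) = 475/4 ≈ 118.75)
R(Q) = (-7 + Q)*(-4 + Q) (R(Q) = (-4 + Q)*(-7 + Q) = (-7 + Q)*(-4 + Q))
l = -⅛ (l = 1/(-8) = -⅛ ≈ -0.12500)
t*(R(5) + l) = 475*((28 + 5² - 11*5) - ⅛)/4 = 475*((28 + 25 - 55) - ⅛)/4 = 475*(-2 - ⅛)/4 = (475/4)*(-17/8) = -8075/32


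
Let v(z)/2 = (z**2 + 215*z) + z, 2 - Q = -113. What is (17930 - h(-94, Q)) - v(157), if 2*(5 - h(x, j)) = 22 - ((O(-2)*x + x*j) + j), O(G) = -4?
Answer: -188053/2 ≈ -94027.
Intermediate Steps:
Q = 115 (Q = 2 - 1*(-113) = 2 + 113 = 115)
v(z) = 2*z**2 + 432*z (v(z) = 2*((z**2 + 215*z) + z) = 2*(z**2 + 216*z) = 2*z**2 + 432*z)
h(x, j) = -6 + j/2 - 2*x + j*x/2 (h(x, j) = 5 - (22 - ((-4*x + x*j) + j))/2 = 5 - (22 - ((-4*x + j*x) + j))/2 = 5 - (22 - (j - 4*x + j*x))/2 = 5 - (22 + (-j + 4*x - j*x))/2 = 5 - (22 - j + 4*x - j*x)/2 = 5 + (-11 + j/2 - 2*x + j*x/2) = -6 + j/2 - 2*x + j*x/2)
(17930 - h(-94, Q)) - v(157) = (17930 - (-6 + (1/2)*115 - 2*(-94) + (1/2)*115*(-94))) - 2*157*(216 + 157) = (17930 - (-6 + 115/2 + 188 - 5405)) - 2*157*373 = (17930 - 1*(-10331/2)) - 1*117122 = (17930 + 10331/2) - 117122 = 46191/2 - 117122 = -188053/2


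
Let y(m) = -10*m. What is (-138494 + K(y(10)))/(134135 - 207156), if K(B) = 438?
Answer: 138056/73021 ≈ 1.8906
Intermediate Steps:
(-138494 + K(y(10)))/(134135 - 207156) = (-138494 + 438)/(134135 - 207156) = -138056/(-73021) = -138056*(-1/73021) = 138056/73021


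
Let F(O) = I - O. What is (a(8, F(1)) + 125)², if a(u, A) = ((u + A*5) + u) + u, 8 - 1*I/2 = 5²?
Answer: 676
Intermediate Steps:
I = -34 (I = 16 - 2*5² = 16 - 2*25 = 16 - 50 = -34)
F(O) = -34 - O
a(u, A) = 3*u + 5*A (a(u, A) = ((u + 5*A) + u) + u = (2*u + 5*A) + u = 3*u + 5*A)
(a(8, F(1)) + 125)² = ((3*8 + 5*(-34 - 1*1)) + 125)² = ((24 + 5*(-34 - 1)) + 125)² = ((24 + 5*(-35)) + 125)² = ((24 - 175) + 125)² = (-151 + 125)² = (-26)² = 676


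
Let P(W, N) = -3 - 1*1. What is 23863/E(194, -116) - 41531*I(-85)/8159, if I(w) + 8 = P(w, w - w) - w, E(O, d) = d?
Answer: -546382725/946444 ≈ -577.30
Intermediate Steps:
P(W, N) = -4 (P(W, N) = -3 - 1 = -4)
I(w) = -12 - w (I(w) = -8 + (-4 - w) = -12 - w)
23863/E(194, -116) - 41531*I(-85)/8159 = 23863/(-116) - 41531/(8159/(-12 - 1*(-85))) = 23863*(-1/116) - 41531/(8159/(-12 + 85)) = -23863/116 - 41531/(8159/73) = -23863/116 - 41531/(8159*(1/73)) = -23863/116 - 41531/8159/73 = -23863/116 - 41531*73/8159 = -23863/116 - 3031763/8159 = -546382725/946444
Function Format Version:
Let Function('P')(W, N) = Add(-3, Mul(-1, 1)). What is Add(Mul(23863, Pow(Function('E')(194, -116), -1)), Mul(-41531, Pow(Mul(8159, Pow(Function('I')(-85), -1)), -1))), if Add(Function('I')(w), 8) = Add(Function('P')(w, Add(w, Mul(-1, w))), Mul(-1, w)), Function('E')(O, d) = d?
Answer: Rational(-546382725, 946444) ≈ -577.30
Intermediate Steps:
Function('P')(W, N) = -4 (Function('P')(W, N) = Add(-3, -1) = -4)
Function('I')(w) = Add(-12, Mul(-1, w)) (Function('I')(w) = Add(-8, Add(-4, Mul(-1, w))) = Add(-12, Mul(-1, w)))
Add(Mul(23863, Pow(Function('E')(194, -116), -1)), Mul(-41531, Pow(Mul(8159, Pow(Function('I')(-85), -1)), -1))) = Add(Mul(23863, Pow(-116, -1)), Mul(-41531, Pow(Mul(8159, Pow(Add(-12, Mul(-1, -85)), -1)), -1))) = Add(Mul(23863, Rational(-1, 116)), Mul(-41531, Pow(Mul(8159, Pow(Add(-12, 85), -1)), -1))) = Add(Rational(-23863, 116), Mul(-41531, Pow(Mul(8159, Pow(73, -1)), -1))) = Add(Rational(-23863, 116), Mul(-41531, Pow(Mul(8159, Rational(1, 73)), -1))) = Add(Rational(-23863, 116), Mul(-41531, Pow(Rational(8159, 73), -1))) = Add(Rational(-23863, 116), Mul(-41531, Rational(73, 8159))) = Add(Rational(-23863, 116), Rational(-3031763, 8159)) = Rational(-546382725, 946444)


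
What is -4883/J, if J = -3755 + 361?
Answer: 4883/3394 ≈ 1.4387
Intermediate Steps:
J = -3394
-4883/J = -4883/(-3394) = -4883*(-1/3394) = 4883/3394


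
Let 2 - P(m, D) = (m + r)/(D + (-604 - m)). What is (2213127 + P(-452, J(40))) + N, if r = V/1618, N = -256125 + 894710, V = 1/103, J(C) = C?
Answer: 53227873707465/18665248 ≈ 2.8517e+6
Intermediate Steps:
V = 1/103 ≈ 0.0097087
N = 638585
r = 1/166654 (r = (1/103)/1618 = (1/103)*(1/1618) = 1/166654 ≈ 6.0005e-6)
P(m, D) = 2 - (1/166654 + m)/(-604 + D - m) (P(m, D) = 2 - (m + 1/166654)/(D + (-604 - m)) = 2 - (1/166654 + m)/(-604 + D - m))
(2213127 + P(-452, J(40))) + N = (2213127 + (201318033/166654 - 2*40 + 3*(-452))/(604 - 452 - 1*40)) + 638585 = (2213127 + (201318033/166654 - 80 - 1356)/(604 - 452 - 40)) + 638585 = (2213127 - 37997111/166654/112) + 638585 = (2213127 + (1/112)*(-37997111/166654)) + 638585 = (2213127 - 37997111/18665248) + 638585 = 41308526313385/18665248 + 638585 = 53227873707465/18665248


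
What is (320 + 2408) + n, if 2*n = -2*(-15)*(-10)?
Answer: 2578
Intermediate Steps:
n = -150 (n = (-2*(-15)*(-10))/2 = (30*(-10))/2 = (½)*(-300) = -150)
(320 + 2408) + n = (320 + 2408) - 150 = 2728 - 150 = 2578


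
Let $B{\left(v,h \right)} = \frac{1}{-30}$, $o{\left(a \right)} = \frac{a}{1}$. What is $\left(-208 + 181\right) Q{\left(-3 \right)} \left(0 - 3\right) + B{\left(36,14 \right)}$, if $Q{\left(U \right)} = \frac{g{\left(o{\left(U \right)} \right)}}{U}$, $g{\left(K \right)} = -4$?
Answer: $\frac{3239}{30} \approx 107.97$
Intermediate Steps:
$o{\left(a \right)} = a$ ($o{\left(a \right)} = a 1 = a$)
$Q{\left(U \right)} = - \frac{4}{U}$
$B{\left(v,h \right)} = - \frac{1}{30}$
$\left(-208 + 181\right) Q{\left(-3 \right)} \left(0 - 3\right) + B{\left(36,14 \right)} = \left(-208 + 181\right) - \frac{4}{-3} \left(0 - 3\right) - \frac{1}{30} = - 27 \left(-4\right) \left(- \frac{1}{3}\right) \left(-3\right) - \frac{1}{30} = - 27 \cdot \frac{4}{3} \left(-3\right) - \frac{1}{30} = \left(-27\right) \left(-4\right) - \frac{1}{30} = 108 - \frac{1}{30} = \frac{3239}{30}$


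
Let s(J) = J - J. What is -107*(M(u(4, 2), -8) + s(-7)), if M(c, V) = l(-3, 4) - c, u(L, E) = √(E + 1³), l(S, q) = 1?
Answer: -107 + 107*√3 ≈ 78.329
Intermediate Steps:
u(L, E) = √(1 + E) (u(L, E) = √(E + 1) = √(1 + E))
s(J) = 0
M(c, V) = 1 - c
-107*(M(u(4, 2), -8) + s(-7)) = -107*((1 - √(1 + 2)) + 0) = -107*((1 - √3) + 0) = -107*(1 - √3) = -107 + 107*√3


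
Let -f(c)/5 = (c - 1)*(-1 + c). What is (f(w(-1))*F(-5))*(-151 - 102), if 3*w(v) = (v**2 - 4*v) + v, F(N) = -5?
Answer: -6325/9 ≈ -702.78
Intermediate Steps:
w(v) = -v + v**2/3 (w(v) = ((v**2 - 4*v) + v)/3 = (v**2 - 3*v)/3 = -v + v**2/3)
f(c) = -5*(-1 + c)**2 (f(c) = -5*(c - 1)*(-1 + c) = -5*(-1 + c)*(-1 + c) = -5*(-1 + c)**2)
(f(w(-1))*F(-5))*(-151 - 102) = (-5*(-1 + (1/3)*(-1)*(-3 - 1))**2*(-5))*(-151 - 102) = (-5*(-1 + (1/3)*(-1)*(-4))**2*(-5))*(-253) = (-5*(-1 + 4/3)**2*(-5))*(-253) = (-5*(1/3)**2*(-5))*(-253) = (-5*1/9*(-5))*(-253) = -5/9*(-5)*(-253) = (25/9)*(-253) = -6325/9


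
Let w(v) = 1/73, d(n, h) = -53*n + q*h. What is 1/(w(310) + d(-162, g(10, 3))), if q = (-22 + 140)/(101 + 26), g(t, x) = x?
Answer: 9271/79626775 ≈ 0.00011643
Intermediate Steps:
q = 118/127 ≈ 0.92913
d(n, h) = -53*n + 118*h/127
w(v) = 1/73
1/(w(310) + d(-162, g(10, 3))) = 1/(1/73 + (-53*(-162) + (118/127)*3)) = 1/(1/73 + (8586 + 354/127)) = 1/(1/73 + 1090776/127) = 1/(79626775/9271) = 9271/79626775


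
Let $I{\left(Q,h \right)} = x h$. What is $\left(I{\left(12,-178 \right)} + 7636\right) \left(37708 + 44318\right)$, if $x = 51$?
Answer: $-118281492$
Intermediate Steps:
$I{\left(Q,h \right)} = 51 h$
$\left(I{\left(12,-178 \right)} + 7636\right) \left(37708 + 44318\right) = \left(51 \left(-178\right) + 7636\right) \left(37708 + 44318\right) = \left(-9078 + 7636\right) 82026 = \left(-1442\right) 82026 = -118281492$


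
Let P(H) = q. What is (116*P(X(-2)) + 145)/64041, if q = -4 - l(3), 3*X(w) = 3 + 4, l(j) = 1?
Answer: -145/21347 ≈ -0.0067925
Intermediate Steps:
X(w) = 7/3 (X(w) = (3 + 4)/3 = (1/3)*7 = 7/3)
q = -5 (q = -4 - 1*1 = -4 - 1 = -5)
P(H) = -5
(116*P(X(-2)) + 145)/64041 = (116*(-5) + 145)/64041 = (-580 + 145)*(1/64041) = -435*1/64041 = -145/21347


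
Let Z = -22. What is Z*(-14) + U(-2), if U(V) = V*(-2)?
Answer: 312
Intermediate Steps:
U(V) = -2*V
Z*(-14) + U(-2) = -22*(-14) - 2*(-2) = 308 + 4 = 312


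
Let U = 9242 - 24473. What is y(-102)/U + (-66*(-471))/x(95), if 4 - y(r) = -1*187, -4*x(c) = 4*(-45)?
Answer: 52606919/76155 ≈ 690.79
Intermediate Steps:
x(c) = 45 (x(c) = -(-45) = -¼*(-180) = 45)
U = -15231
y(r) = 191 (y(r) = 4 - (-1)*187 = 4 - 1*(-187) = 4 + 187 = 191)
y(-102)/U + (-66*(-471))/x(95) = 191/(-15231) - 66*(-471)/45 = 191*(-1/15231) + 31086*(1/45) = -191/15231 + 3454/5 = 52606919/76155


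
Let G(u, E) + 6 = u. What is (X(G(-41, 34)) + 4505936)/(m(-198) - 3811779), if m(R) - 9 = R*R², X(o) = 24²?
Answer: -2253256/5787081 ≈ -0.38936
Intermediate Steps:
G(u, E) = -6 + u
X(o) = 576
m(R) = 9 + R³ (m(R) = 9 + R*R² = 9 + R³)
(X(G(-41, 34)) + 4505936)/(m(-198) - 3811779) = (576 + 4505936)/((9 + (-198)³) - 3811779) = 4506512/((9 - 7762392) - 3811779) = 4506512/(-7762383 - 3811779) = 4506512/(-11574162) = 4506512*(-1/11574162) = -2253256/5787081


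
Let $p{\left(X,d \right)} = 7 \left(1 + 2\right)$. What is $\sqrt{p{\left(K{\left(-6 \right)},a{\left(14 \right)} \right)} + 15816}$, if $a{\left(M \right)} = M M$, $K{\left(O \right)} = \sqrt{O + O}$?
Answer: $\sqrt{15837} \approx 125.85$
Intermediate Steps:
$K{\left(O \right)} = \sqrt{2} \sqrt{O}$ ($K{\left(O \right)} = \sqrt{2 O} = \sqrt{2} \sqrt{O}$)
$a{\left(M \right)} = M^{2}$
$p{\left(X,d \right)} = 21$ ($p{\left(X,d \right)} = 7 \cdot 3 = 21$)
$\sqrt{p{\left(K{\left(-6 \right)},a{\left(14 \right)} \right)} + 15816} = \sqrt{21 + 15816} = \sqrt{15837}$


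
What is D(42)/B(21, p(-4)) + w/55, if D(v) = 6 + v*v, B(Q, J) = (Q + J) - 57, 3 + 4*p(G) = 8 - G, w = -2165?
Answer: -9089/99 ≈ -91.808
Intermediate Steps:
p(G) = 5/4 - G/4 (p(G) = -3/4 + (8 - G)/4 = -3/4 + (2 - G/4) = 5/4 - G/4)
B(Q, J) = -57 + J + Q (B(Q, J) = (J + Q) - 57 = -57 + J + Q)
D(v) = 6 + v**2
D(42)/B(21, p(-4)) + w/55 = (6 + 42**2)/(-57 + (5/4 - 1/4*(-4)) + 21) - 2165/55 = (6 + 1764)/(-57 + (5/4 + 1) + 21) - 2165*1/55 = 1770/(-57 + 9/4 + 21) - 433/11 = 1770/(-135/4) - 433/11 = 1770*(-4/135) - 433/11 = -472/9 - 433/11 = -9089/99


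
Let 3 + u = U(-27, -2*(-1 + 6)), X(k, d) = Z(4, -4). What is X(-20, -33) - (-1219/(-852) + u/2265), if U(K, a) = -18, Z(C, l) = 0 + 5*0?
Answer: -914381/643260 ≈ -1.4215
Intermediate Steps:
Z(C, l) = 0 (Z(C, l) = 0 + 0 = 0)
X(k, d) = 0
u = -21 (u = -3 - 18 = -21)
X(-20, -33) - (-1219/(-852) + u/2265) = 0 - (-1219/(-852) - 21/2265) = 0 - (-1219*(-1/852) - 21*1/2265) = 0 - (1219/852 - 7/755) = 0 - 1*914381/643260 = 0 - 914381/643260 = -914381/643260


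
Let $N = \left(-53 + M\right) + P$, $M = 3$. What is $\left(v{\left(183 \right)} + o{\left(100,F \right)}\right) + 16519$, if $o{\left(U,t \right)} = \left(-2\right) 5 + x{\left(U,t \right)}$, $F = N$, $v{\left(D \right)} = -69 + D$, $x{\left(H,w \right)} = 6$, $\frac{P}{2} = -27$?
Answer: $16629$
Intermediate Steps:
$P = -54$ ($P = 2 \left(-27\right) = -54$)
$N = -104$ ($N = \left(-53 + 3\right) - 54 = -50 - 54 = -104$)
$F = -104$
$o{\left(U,t \right)} = -4$ ($o{\left(U,t \right)} = \left(-2\right) 5 + 6 = -10 + 6 = -4$)
$\left(v{\left(183 \right)} + o{\left(100,F \right)}\right) + 16519 = \left(\left(-69 + 183\right) - 4\right) + 16519 = \left(114 - 4\right) + 16519 = 110 + 16519 = 16629$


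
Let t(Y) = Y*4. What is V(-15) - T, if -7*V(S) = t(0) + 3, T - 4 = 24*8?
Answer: -1375/7 ≈ -196.43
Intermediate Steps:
t(Y) = 4*Y
T = 196 (T = 4 + 24*8 = 4 + 192 = 196)
V(S) = -3/7 (V(S) = -(4*0 + 3)/7 = -(0 + 3)/7 = -⅐*3 = -3/7)
V(-15) - T = -3/7 - 1*196 = -3/7 - 196 = -1375/7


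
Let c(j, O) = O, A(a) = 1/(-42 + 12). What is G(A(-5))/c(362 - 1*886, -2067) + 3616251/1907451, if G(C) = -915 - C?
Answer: 181854929/77765310 ≈ 2.3385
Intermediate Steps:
A(a) = -1/30 (A(a) = 1/(-30) = -1/30)
G(A(-5))/c(362 - 1*886, -2067) + 3616251/1907451 = (-915 - 1*(-1/30))/(-2067) + 3616251/1907451 = (-915 + 1/30)*(-1/2067) + 3616251*(1/1907451) = -27449/30*(-1/2067) + 1205417/635817 = 27449/62010 + 1205417/635817 = 181854929/77765310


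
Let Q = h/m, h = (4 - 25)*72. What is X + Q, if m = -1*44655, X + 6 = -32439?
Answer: -482943321/14885 ≈ -32445.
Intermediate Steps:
X = -32445 (X = -6 - 32439 = -32445)
m = -44655
h = -1512 (h = -21*72 = -1512)
Q = 504/14885 (Q = -1512/(-44655) = -1512*(-1/44655) = 504/14885 ≈ 0.033860)
X + Q = -32445 + 504/14885 = -482943321/14885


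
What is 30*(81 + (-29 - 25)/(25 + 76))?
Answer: 243810/101 ≈ 2414.0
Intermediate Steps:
30*(81 + (-29 - 25)/(25 + 76)) = 30*(81 - 54/101) = 30*(8127/101) = 243810/101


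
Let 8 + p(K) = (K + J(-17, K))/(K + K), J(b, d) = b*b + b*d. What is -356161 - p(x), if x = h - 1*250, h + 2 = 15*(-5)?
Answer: -232918541/654 ≈ -3.5614e+5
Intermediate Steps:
h = -77 (h = -2 + 15*(-5) = -2 - 75 = -77)
J(b, d) = b**2 + b*d
x = -327 (x = -77 - 1*250 = -77 - 250 = -327)
p(K) = -8 + (289 - 16*K)/(2*K) (p(K) = -8 + (K - 17*(-17 + K))/(K + K) = -8 + (K + (289 - 17*K))/((2*K)) = -8 + (289 - 16*K)*(1/(2*K)) = -8 + (289 - 16*K)/(2*K))
-356161 - p(x) = -356161 - (-16 + (289/2)/(-327)) = -356161 - (-16 + (289/2)*(-1/327)) = -356161 - (-16 - 289/654) = -356161 - 1*(-10753/654) = -356161 + 10753/654 = -232918541/654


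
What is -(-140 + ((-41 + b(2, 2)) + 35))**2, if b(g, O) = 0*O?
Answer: -21316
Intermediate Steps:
b(g, O) = 0
-(-140 + ((-41 + b(2, 2)) + 35))**2 = -(-140 + ((-41 + 0) + 35))**2 = -(-140 + (-41 + 35))**2 = -(-140 - 6)**2 = -1*(-146)**2 = -1*21316 = -21316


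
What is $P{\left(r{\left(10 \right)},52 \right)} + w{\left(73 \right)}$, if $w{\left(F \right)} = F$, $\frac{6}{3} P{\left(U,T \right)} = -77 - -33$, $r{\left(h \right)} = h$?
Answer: $51$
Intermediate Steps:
$P{\left(U,T \right)} = -22$ ($P{\left(U,T \right)} = \frac{-77 - -33}{2} = \frac{-77 + 33}{2} = \frac{1}{2} \left(-44\right) = -22$)
$P{\left(r{\left(10 \right)},52 \right)} + w{\left(73 \right)} = -22 + 73 = 51$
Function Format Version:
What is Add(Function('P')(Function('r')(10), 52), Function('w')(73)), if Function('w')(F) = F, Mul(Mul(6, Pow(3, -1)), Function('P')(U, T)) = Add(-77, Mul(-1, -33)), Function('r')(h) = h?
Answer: 51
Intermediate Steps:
Function('P')(U, T) = -22 (Function('P')(U, T) = Mul(Rational(1, 2), Add(-77, Mul(-1, -33))) = Mul(Rational(1, 2), Add(-77, 33)) = Mul(Rational(1, 2), -44) = -22)
Add(Function('P')(Function('r')(10), 52), Function('w')(73)) = Add(-22, 73) = 51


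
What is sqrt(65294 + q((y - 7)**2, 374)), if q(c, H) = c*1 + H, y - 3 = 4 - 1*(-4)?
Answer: 2*sqrt(16421) ≈ 256.29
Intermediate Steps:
y = 11 (y = 3 + (4 - 1*(-4)) = 3 + (4 + 4) = 3 + 8 = 11)
q(c, H) = H + c (q(c, H) = c + H = H + c)
sqrt(65294 + q((y - 7)**2, 374)) = sqrt(65294 + (374 + (11 - 7)**2)) = sqrt(65294 + (374 + 4**2)) = sqrt(65294 + (374 + 16)) = sqrt(65294 + 390) = sqrt(65684) = 2*sqrt(16421)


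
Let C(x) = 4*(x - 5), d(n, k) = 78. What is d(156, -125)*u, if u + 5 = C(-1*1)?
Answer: -2262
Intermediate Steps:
C(x) = -20 + 4*x (C(x) = 4*(-5 + x) = -20 + 4*x)
u = -29 (u = -5 + (-20 + 4*(-1*1)) = -5 + (-20 + 4*(-1)) = -5 + (-20 - 4) = -5 - 24 = -29)
d(156, -125)*u = 78*(-29) = -2262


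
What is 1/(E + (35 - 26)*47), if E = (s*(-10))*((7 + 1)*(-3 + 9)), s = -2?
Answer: 1/1383 ≈ 0.00072307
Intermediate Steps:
E = 960 (E = (-2*(-10))*((7 + 1)*(-3 + 9)) = 20*(8*6) = 20*48 = 960)
1/(E + (35 - 26)*47) = 1/(960 + (35 - 26)*47) = 1/(960 + 9*47) = 1/(960 + 423) = 1/1383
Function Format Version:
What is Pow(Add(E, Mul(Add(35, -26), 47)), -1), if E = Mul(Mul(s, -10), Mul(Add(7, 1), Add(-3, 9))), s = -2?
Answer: Rational(1, 1383) ≈ 0.00072307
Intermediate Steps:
E = 960 (E = Mul(Mul(-2, -10), Mul(Add(7, 1), Add(-3, 9))) = Mul(20, Mul(8, 6)) = Mul(20, 48) = 960)
Pow(Add(E, Mul(Add(35, -26), 47)), -1) = Pow(Add(960, Mul(Add(35, -26), 47)), -1) = Pow(Add(960, Mul(9, 47)), -1) = Pow(Add(960, 423), -1) = Pow(1383, -1) = Rational(1, 1383)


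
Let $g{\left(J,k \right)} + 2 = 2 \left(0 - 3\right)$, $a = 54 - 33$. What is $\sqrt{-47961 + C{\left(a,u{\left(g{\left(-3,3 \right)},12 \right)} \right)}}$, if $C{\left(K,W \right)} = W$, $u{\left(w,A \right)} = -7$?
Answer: $4 i \sqrt{2998} \approx 219.02 i$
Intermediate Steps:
$a = 21$
$g{\left(J,k \right)} = -8$ ($g{\left(J,k \right)} = -2 + 2 \left(0 - 3\right) = -2 + 2 \left(-3\right) = -2 - 6 = -8$)
$\sqrt{-47961 + C{\left(a,u{\left(g{\left(-3,3 \right)},12 \right)} \right)}} = \sqrt{-47961 - 7} = \sqrt{-47968} = 4 i \sqrt{2998}$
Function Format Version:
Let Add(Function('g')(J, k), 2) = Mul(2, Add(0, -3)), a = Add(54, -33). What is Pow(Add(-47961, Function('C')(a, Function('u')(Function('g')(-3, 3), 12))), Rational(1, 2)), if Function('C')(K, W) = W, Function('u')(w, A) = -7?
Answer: Mul(4, I, Pow(2998, Rational(1, 2))) ≈ Mul(219.02, I)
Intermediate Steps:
a = 21
Function('g')(J, k) = -8 (Function('g')(J, k) = Add(-2, Mul(2, Add(0, -3))) = Add(-2, Mul(2, -3)) = Add(-2, -6) = -8)
Pow(Add(-47961, Function('C')(a, Function('u')(Function('g')(-3, 3), 12))), Rational(1, 2)) = Pow(Add(-47961, -7), Rational(1, 2)) = Pow(-47968, Rational(1, 2)) = Mul(4, I, Pow(2998, Rational(1, 2)))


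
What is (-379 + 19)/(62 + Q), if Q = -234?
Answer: 90/43 ≈ 2.0930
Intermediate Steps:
(-379 + 19)/(62 + Q) = (-379 + 19)/(62 - 234) = -360/(-172) = -360*(-1/172) = 90/43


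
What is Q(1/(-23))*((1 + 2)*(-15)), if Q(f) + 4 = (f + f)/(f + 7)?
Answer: 2889/16 ≈ 180.56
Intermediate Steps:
Q(f) = -4 + 2*f/(7 + f) (Q(f) = -4 + (f + f)/(f + 7) = -4 + (2*f)/(7 + f) = -4 + 2*f/(7 + f))
Q(1/(-23))*((1 + 2)*(-15)) = (2*(-14 - 1/(-23))/(7 + 1/(-23)))*((1 + 2)*(-15)) = (2*(-14 - 1*(-1/23))/(7 - 1/23))*(3*(-15)) = (2*(-14 + 1/23)/(160/23))*(-45) = (2*(23/160)*(-321/23))*(-45) = -321/80*(-45) = 2889/16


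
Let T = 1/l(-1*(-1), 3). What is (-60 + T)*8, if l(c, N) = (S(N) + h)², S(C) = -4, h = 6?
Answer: -478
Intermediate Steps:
l(c, N) = 4 (l(c, N) = (-4 + 6)² = 2² = 4)
T = ¼ (T = 1/4 = ¼ ≈ 0.25000)
(-60 + T)*8 = (-60 + ¼)*8 = -239/4*8 = -478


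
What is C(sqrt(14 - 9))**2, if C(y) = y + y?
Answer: 20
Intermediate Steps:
C(y) = 2*y
C(sqrt(14 - 9))**2 = (2*sqrt(14 - 9))**2 = (2*sqrt(5))**2 = 20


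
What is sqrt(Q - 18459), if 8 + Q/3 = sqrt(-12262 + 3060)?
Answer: sqrt(-18483 + 3*I*sqrt(9202)) ≈ 1.058 + 135.96*I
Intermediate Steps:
Q = -24 + 3*I*sqrt(9202) (Q = -24 + 3*sqrt(-12262 + 3060) = -24 + 3*sqrt(-9202) = -24 + 3*(I*sqrt(9202)) = -24 + 3*I*sqrt(9202) ≈ -24.0 + 287.78*I)
sqrt(Q - 18459) = sqrt((-24 + 3*I*sqrt(9202)) - 18459) = sqrt(-18483 + 3*I*sqrt(9202))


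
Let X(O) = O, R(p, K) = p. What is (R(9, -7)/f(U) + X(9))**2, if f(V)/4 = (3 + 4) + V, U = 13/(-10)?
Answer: 127449/1444 ≈ 88.261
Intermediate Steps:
U = -13/10 (U = 13*(-1/10) = -13/10 ≈ -1.3000)
f(V) = 28 + 4*V (f(V) = 4*((3 + 4) + V) = 4*(7 + V) = 28 + 4*V)
(R(9, -7)/f(U) + X(9))**2 = (9/(28 + 4*(-13/10)) + 9)**2 = (9/(28 - 26/5) + 9)**2 = (9/(114/5) + 9)**2 = (9*(5/114) + 9)**2 = (15/38 + 9)**2 = (357/38)**2 = 127449/1444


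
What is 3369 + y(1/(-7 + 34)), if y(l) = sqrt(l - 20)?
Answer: 3369 + 7*I*sqrt(33)/9 ≈ 3369.0 + 4.468*I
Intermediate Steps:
y(l) = sqrt(-20 + l)
3369 + y(1/(-7 + 34)) = 3369 + sqrt(-20 + 1/(-7 + 34)) = 3369 + sqrt(-20 + 1/27) = 3369 + sqrt(-539/27) = 3369 + 7*I*sqrt(33)/9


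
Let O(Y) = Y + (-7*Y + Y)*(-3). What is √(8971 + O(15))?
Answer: 2*√2314 ≈ 96.208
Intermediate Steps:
O(Y) = 19*Y (O(Y) = Y - 6*Y*(-3) = Y + 18*Y = 19*Y)
√(8971 + O(15)) = √(8971 + 19*15) = √(8971 + 285) = √9256 = 2*√2314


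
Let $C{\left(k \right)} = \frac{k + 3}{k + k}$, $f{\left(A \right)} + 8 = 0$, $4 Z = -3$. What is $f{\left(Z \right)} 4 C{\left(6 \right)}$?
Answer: $-24$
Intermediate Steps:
$Z = - \frac{3}{4}$ ($Z = \frac{1}{4} \left(-3\right) = - \frac{3}{4} \approx -0.75$)
$f{\left(A \right)} = -8$ ($f{\left(A \right)} = -8 + 0 = -8$)
$C{\left(k \right)} = \frac{3 + k}{2 k}$
$f{\left(Z \right)} 4 C{\left(6 \right)} = \left(-8\right) 4 \frac{3 + 6}{2 \cdot 6} = - 32 \cdot \frac{1}{2} \cdot \frac{1}{6} \cdot 9 = \left(-32\right) \frac{3}{4} = -24$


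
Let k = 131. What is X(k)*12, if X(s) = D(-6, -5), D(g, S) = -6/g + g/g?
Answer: 24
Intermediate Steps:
D(g, S) = 1 - 6/g (D(g, S) = -6/g + 1 = 1 - 6/g)
X(s) = 2 (X(s) = (-6 - 6)/(-6) = -⅙*(-12) = 2)
X(k)*12 = 2*12 = 24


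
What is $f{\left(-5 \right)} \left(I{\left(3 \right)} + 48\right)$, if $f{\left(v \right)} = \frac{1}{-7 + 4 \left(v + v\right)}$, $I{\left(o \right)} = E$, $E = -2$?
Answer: $- \frac{46}{47} \approx -0.97872$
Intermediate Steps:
$I{\left(o \right)} = -2$
$f{\left(v \right)} = \frac{1}{-7 + 8 v}$ ($f{\left(v \right)} = \frac{1}{-7 + 4 \cdot 2 v} = \frac{1}{-7 + 8 v}$)
$f{\left(-5 \right)} \left(I{\left(3 \right)} + 48\right) = \frac{-2 + 48}{-7 + 8 \left(-5\right)} = \frac{1}{-7 - 40} \cdot 46 = \frac{1}{-47} \cdot 46 = \left(- \frac{1}{47}\right) 46 = - \frac{46}{47}$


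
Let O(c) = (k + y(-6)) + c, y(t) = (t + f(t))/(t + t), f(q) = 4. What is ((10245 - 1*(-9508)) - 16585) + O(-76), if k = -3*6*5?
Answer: 18013/6 ≈ 3002.2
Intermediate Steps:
k = -90 (k = -18*5 = -90)
y(t) = (4 + t)/(2*t) (y(t) = (t + 4)/(t + t) = (4 + t)/((2*t)) = (4 + t)*(1/(2*t)) = (4 + t)/(2*t))
O(c) = -539/6 + c (O(c) = (-90 + (1/2)*(4 - 6)/(-6)) + c = (-90 + (1/2)*(-1/6)*(-2)) + c = (-90 + 1/6) + c = -539/6 + c)
((10245 - 1*(-9508)) - 16585) + O(-76) = ((10245 - 1*(-9508)) - 16585) + (-539/6 - 76) = ((10245 + 9508) - 16585) - 995/6 = (19753 - 16585) - 995/6 = 3168 - 995/6 = 18013/6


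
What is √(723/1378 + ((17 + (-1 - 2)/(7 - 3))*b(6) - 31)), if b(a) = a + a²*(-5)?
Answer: I*√1356740905/689 ≈ 53.46*I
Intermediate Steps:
b(a) = a - 5*a²
√(723/1378 + ((17 + (-1 - 2)/(7 - 3))*b(6) - 31)) = √(723/1378 + ((17 + (-1 - 2)/(7 - 3))*(6*(1 - 5*6)) - 31)) = √(723*(1/1378) + ((17 - 3/4)*(6*(1 - 30)) - 31)) = √(723/1378 + ((17 - 3*¼)*(6*(-29)) - 31)) = √(723/1378 + ((17 - ¾)*(-174) - 31)) = √(723/1378 + ((65/4)*(-174) - 31)) = √(723/1378 + (-5655/2 - 31)) = √(723/1378 - 5717/2) = √(-1969145/689) = I*√1356740905/689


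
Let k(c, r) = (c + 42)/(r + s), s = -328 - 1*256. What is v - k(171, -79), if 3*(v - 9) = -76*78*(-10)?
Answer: 4369020/221 ≈ 19769.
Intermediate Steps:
s = -584 (s = -328 - 256 = -584)
k(c, r) = (42 + c)/(-584 + r) (k(c, r) = (c + 42)/(r - 584) = (42 + c)/(-584 + r))
v = 19769 (v = 9 + (-76*78*(-10))/3 = 9 + (-5928*(-10))/3 = 9 + (1/3)*59280 = 9 + 19760 = 19769)
v - k(171, -79) = 19769 - (42 + 171)/(-584 - 79) = 19769 - 213/(-663) = 19769 - (-1)*213/663 = 19769 - 1*(-71/221) = 19769 + 71/221 = 4369020/221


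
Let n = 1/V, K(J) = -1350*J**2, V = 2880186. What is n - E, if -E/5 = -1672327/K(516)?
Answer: 802780783657/34509006162720 ≈ 0.023263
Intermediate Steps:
E = -1672327/71889120 (E = -(-8361635)/((-1350*516**2)) = -(-8361635)/((-1350*266256)) = -(-8361635)/(-359445600) = -(-8361635)*(-1)/359445600 = -5*1672327/359445600 = -1672327/71889120 ≈ -0.023263)
n = 1/2880186 ≈ 3.4720e-7
n - E = 1/2880186 - 1*(-1672327/71889120) = 1/2880186 + 1672327/71889120 = 802780783657/34509006162720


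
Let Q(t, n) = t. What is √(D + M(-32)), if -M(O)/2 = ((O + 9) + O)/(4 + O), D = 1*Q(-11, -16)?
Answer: I*√2926/14 ≈ 3.8638*I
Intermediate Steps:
D = -11 (D = 1*(-11) = -11)
M(O) = -2*(9 + 2*O)/(4 + O) (M(O) = -2*((O + 9) + O)/(4 + O) = -2*((9 + O) + O)/(4 + O) = -2*(9 + 2*O)/(4 + O))
√(D + M(-32)) = √(-11 + 2*(-9 - 2*(-32))/(4 - 32)) = √(-11 + 2*(-9 + 64)/(-28)) = √(-11 + 2*(-1/28)*55) = √(-11 - 55/14) = √(-209/14) = I*√2926/14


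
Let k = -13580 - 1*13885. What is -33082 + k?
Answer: -60547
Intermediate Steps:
k = -27465 (k = -13580 - 13885 = -27465)
-33082 + k = -33082 - 27465 = -60547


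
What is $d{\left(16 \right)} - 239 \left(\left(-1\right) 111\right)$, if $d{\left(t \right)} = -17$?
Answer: $26512$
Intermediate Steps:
$d{\left(16 \right)} - 239 \left(\left(-1\right) 111\right) = -17 - 239 \left(\left(-1\right) 111\right) = -17 - -26529 = -17 + 26529 = 26512$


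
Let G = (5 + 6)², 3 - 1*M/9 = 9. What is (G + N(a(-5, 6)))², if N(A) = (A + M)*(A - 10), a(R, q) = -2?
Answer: 628849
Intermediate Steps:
M = -54 (M = 27 - 9*9 = 27 - 81 = -54)
N(A) = (-54 + A)*(-10 + A) (N(A) = (A - 54)*(A - 10) = (-54 + A)*(-10 + A))
G = 121 (G = 11² = 121)
(G + N(a(-5, 6)))² = (121 + (540 + (-2)² - 64*(-2)))² = (121 + (540 + 4 + 128))² = (121 + 672)² = 793² = 628849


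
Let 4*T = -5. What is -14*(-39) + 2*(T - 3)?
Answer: 1075/2 ≈ 537.50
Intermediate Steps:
T = -5/4 (T = (1/4)*(-5) = -5/4 ≈ -1.2500)
-14*(-39) + 2*(T - 3) = -14*(-39) + 2*(-5/4 - 3) = 546 + 2*(-17/4) = 546 - 17/2 = 1075/2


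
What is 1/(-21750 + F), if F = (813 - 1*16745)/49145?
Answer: -49145/1068919682 ≈ -4.5976e-5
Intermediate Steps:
F = -15932/49145 (F = (813 - 16745)*(1/49145) = -15932*1/49145 = -15932/49145 ≈ -0.32418)
1/(-21750 + F) = 1/(-21750 - 15932/49145) = 1/(-1068919682/49145) = -49145/1068919682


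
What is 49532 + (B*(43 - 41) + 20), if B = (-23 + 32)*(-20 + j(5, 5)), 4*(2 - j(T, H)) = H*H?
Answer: 98231/2 ≈ 49116.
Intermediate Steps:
j(T, H) = 2 - H²/4 (j(T, H) = 2 - H*H/4 = 2 - H²/4)
B = -873/4 (B = (-23 + 32)*(-20 + (2 - ¼*5²)) = 9*(-20 + (2 - ¼*25)) = 9*(-20 + (2 - 25/4)) = 9*(-20 - 17/4) = 9*(-97/4) = -873/4 ≈ -218.25)
49532 + (B*(43 - 41) + 20) = 49532 + (-873*(43 - 41)/4 + 20) = 49532 + (-873/4*2 + 20) = 49532 + (-873/2 + 20) = 49532 - 833/2 = 98231/2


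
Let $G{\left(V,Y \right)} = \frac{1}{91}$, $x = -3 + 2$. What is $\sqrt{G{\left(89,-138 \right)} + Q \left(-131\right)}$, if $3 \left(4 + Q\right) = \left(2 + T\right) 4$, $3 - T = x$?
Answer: $\frac{i \sqrt{4339153}}{91} \approx 22.891 i$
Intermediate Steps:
$x = -1$
$T = 4$ ($T = 3 - -1 = 3 + 1 = 4$)
$G{\left(V,Y \right)} = \frac{1}{91}$
$Q = 4$ ($Q = -4 + \frac{\left(2 + 4\right) 4}{3} = -4 + \frac{6 \cdot 4}{3} = -4 + \frac{1}{3} \cdot 24 = -4 + 8 = 4$)
$\sqrt{G{\left(89,-138 \right)} + Q \left(-131\right)} = \sqrt{\frac{1}{91} + 4 \left(-131\right)} = \sqrt{\frac{1}{91} - 524} = \sqrt{- \frac{47683}{91}} = \frac{i \sqrt{4339153}}{91}$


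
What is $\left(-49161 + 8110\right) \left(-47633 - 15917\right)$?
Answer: $2608791050$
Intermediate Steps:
$\left(-49161 + 8110\right) \left(-47633 - 15917\right) = \left(-41051\right) \left(-63550\right) = 2608791050$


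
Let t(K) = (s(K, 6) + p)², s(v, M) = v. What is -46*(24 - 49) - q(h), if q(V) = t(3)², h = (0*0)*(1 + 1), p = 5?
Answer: -2946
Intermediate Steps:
h = 0 (h = 0*2 = 0)
t(K) = (5 + K)² (t(K) = (K + 5)² = (5 + K)²)
q(V) = 4096 (q(V) = ((5 + 3)²)² = (8²)² = 64² = 4096)
-46*(24 - 49) - q(h) = -46*(24 - 49) - 1*4096 = -46*(-25) - 4096 = 1150 - 4096 = -2946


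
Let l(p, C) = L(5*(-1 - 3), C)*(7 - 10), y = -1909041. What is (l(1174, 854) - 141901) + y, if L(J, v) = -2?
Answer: -2050936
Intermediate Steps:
l(p, C) = 6 (l(p, C) = -2*(7 - 10) = -2*(-3) = 6)
(l(1174, 854) - 141901) + y = (6 - 141901) - 1909041 = -141895 - 1909041 = -2050936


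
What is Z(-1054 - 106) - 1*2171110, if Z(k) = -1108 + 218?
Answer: -2172000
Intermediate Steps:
Z(k) = -890
Z(-1054 - 106) - 1*2171110 = -890 - 1*2171110 = -890 - 2171110 = -2172000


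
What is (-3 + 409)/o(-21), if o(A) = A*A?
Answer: 58/63 ≈ 0.92064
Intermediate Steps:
o(A) = A**2
(-3 + 409)/o(-21) = (-3 + 409)/((-21)**2) = 406/441 = 406*(1/441) = 58/63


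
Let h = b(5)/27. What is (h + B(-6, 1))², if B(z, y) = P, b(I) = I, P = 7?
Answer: 37636/729 ≈ 51.627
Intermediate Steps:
B(z, y) = 7
h = 5/27 ≈ 0.18519
(h + B(-6, 1))² = (5/27 + 7)² = (194/27)² = 37636/729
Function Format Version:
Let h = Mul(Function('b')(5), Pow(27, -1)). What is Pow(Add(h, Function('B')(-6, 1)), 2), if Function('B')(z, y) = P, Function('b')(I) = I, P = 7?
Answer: Rational(37636, 729) ≈ 51.627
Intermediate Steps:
Function('B')(z, y) = 7
h = Rational(5, 27) (h = Mul(5, Pow(27, -1)) = Mul(5, Rational(1, 27)) = Rational(5, 27) ≈ 0.18519)
Pow(Add(h, Function('B')(-6, 1)), 2) = Pow(Add(Rational(5, 27), 7), 2) = Pow(Rational(194, 27), 2) = Rational(37636, 729)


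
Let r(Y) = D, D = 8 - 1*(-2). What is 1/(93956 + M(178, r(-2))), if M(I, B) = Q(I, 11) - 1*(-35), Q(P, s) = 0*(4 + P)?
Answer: 1/93991 ≈ 1.0639e-5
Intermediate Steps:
D = 10 (D = 8 + 2 = 10)
r(Y) = 10
Q(P, s) = 0
M(I, B) = 35 (M(I, B) = 0 - 1*(-35) = 0 + 35 = 35)
1/(93956 + M(178, r(-2))) = 1/(93956 + 35) = 1/93991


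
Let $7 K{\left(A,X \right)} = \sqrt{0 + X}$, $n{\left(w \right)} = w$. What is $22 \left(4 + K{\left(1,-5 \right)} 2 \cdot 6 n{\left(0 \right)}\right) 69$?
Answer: $6072$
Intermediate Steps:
$K{\left(A,X \right)} = \frac{\sqrt{X}}{7}$ ($K{\left(A,X \right)} = \frac{\sqrt{0 + X}}{7} = \frac{\sqrt{X}}{7}$)
$22 \left(4 + K{\left(1,-5 \right)} 2 \cdot 6 n{\left(0 \right)}\right) 69 = 22 \left(4 + \frac{\sqrt{-5}}{7} \cdot 2 \cdot 6 \cdot 0\right) 69 = 22 \left(4 + \frac{i \sqrt{5}}{7} \cdot 12 \cdot 0\right) 69 = 22 \left(4 + \frac{i \sqrt{5}}{7} \cdot 0\right) 69 = 22 \left(4 + 0\right) 69 = 22 \cdot 4 \cdot 69 = 88 \cdot 69 = 6072$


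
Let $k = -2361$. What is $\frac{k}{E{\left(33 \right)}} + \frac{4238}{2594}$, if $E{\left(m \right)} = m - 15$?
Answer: $- \frac{1008025}{7782} \approx -129.53$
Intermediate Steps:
$E{\left(m \right)} = -15 + m$ ($E{\left(m \right)} = m - 15 = -15 + m$)
$\frac{k}{E{\left(33 \right)}} + \frac{4238}{2594} = - \frac{2361}{-15 + 33} + \frac{4238}{2594} = - \frac{2361}{18} + 4238 \cdot \frac{1}{2594} = \left(-2361\right) \frac{1}{18} + \frac{2119}{1297} = - \frac{787}{6} + \frac{2119}{1297} = - \frac{1008025}{7782}$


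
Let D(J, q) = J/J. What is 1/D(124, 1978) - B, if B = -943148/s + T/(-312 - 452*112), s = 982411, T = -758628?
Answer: -161801054721/12510021674 ≈ -12.934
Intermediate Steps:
D(J, q) = 1
B = 174311076395/12510021674 (B = -943148/982411 - 758628/(-312 - 452*112) = -943148*1/982411 - 758628/(-312 - 50624) = -943148/982411 - 758628/(-50936) = -943148/982411 - 758628*(-1/50936) = -943148/982411 + 189657/12734 = 174311076395/12510021674 ≈ 13.934)
1/D(124, 1978) - B = 1/1 - 1*174311076395/12510021674 = 1 - 174311076395/12510021674 = -161801054721/12510021674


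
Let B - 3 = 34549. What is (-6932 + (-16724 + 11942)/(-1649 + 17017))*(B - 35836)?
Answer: 17098989159/1921 ≈ 8.9011e+6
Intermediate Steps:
B = 34552 (B = 3 + 34549 = 34552)
(-6932 + (-16724 + 11942)/(-1649 + 17017))*(B - 35836) = (-6932 + (-16724 + 11942)/(-1649 + 17017))*(34552 - 35836) = (-6932 - 4782/15368)*(-1284) = (-6932 - 4782*1/15368)*(-1284) = (-6932 - 2391/7684)*(-1284) = -53267879/7684*(-1284) = 17098989159/1921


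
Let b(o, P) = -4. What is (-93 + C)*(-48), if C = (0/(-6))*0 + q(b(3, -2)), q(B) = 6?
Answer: 4176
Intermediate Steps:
C = 6 (C = (0/(-6))*0 + 6 = (0*(-1/6))*0 + 6 = 0*0 + 6 = 0 + 6 = 6)
(-93 + C)*(-48) = (-93 + 6)*(-48) = -87*(-48) = 4176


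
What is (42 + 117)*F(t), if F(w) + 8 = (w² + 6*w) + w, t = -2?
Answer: -2862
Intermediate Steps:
F(w) = -8 + w² + 7*w (F(w) = -8 + ((w² + 6*w) + w) = -8 + (w² + 7*w) = -8 + w² + 7*w)
(42 + 117)*F(t) = (42 + 117)*(-8 + (-2)² + 7*(-2)) = 159*(-8 + 4 - 14) = 159*(-18) = -2862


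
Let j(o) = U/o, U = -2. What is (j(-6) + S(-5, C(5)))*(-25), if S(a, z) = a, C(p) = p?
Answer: 350/3 ≈ 116.67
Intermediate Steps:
j(o) = -2/o
(j(-6) + S(-5, C(5)))*(-25) = (-2/(-6) - 5)*(-25) = (-2*(-1/6) - 5)*(-25) = (1/3 - 5)*(-25) = -14/3*(-25) = 350/3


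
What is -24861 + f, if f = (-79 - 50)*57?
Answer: -32214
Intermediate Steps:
f = -7353 (f = -129*57 = -7353)
-24861 + f = -24861 - 7353 = -32214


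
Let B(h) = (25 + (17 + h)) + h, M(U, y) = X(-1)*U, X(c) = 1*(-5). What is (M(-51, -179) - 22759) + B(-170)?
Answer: -22802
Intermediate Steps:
X(c) = -5
M(U, y) = -5*U
B(h) = 42 + 2*h (B(h) = (42 + h) + h = 42 + 2*h)
(M(-51, -179) - 22759) + B(-170) = (-5*(-51) - 22759) + (42 + 2*(-170)) = (255 - 22759) + (42 - 340) = -22504 - 298 = -22802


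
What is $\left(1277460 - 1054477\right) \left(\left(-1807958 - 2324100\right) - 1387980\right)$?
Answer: $-1230874633354$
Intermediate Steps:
$\left(1277460 - 1054477\right) \left(\left(-1807958 - 2324100\right) - 1387980\right) = 222983 \left(\left(-1807958 - 2324100\right) - 1387980\right) = 222983 \left(-4132058 - 1387980\right) = 222983 \left(-5520038\right) = -1230874633354$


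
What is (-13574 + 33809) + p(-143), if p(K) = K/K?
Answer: 20236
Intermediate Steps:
p(K) = 1
(-13574 + 33809) + p(-143) = (-13574 + 33809) + 1 = 20235 + 1 = 20236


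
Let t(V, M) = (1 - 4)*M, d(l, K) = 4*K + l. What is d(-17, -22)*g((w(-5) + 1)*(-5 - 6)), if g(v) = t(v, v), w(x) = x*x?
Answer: -90090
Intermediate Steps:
d(l, K) = l + 4*K
t(V, M) = -3*M
w(x) = x**2
g(v) = -3*v
d(-17, -22)*g((w(-5) + 1)*(-5 - 6)) = (-17 + 4*(-22))*(-3*((-5)**2 + 1)*(-5 - 6)) = (-17 - 88)*(-3*(25 + 1)*(-11)) = -(-315)*26*(-11) = -(-315)*(-286) = -105*858 = -90090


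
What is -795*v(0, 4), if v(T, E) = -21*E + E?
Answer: 63600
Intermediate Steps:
v(T, E) = -20*E
-795*v(0, 4) = -(-15900)*4 = -795*(-80) = 63600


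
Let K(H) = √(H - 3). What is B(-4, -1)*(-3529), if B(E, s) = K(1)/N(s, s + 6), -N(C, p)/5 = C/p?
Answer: -3529*I*√2 ≈ -4990.8*I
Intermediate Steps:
N(C, p) = -5*C/p
K(H) = √(-3 + H)
B(E, s) = -I*√2*(6 + s)/(5*s) (B(E, s) = √(-3 + 1)/((-5*s/(s + 6))) = √(-2)/((-5*s/(6 + s))) = (I*√2)*(-(6 + s)/(5*s)) = -I*√2*(6 + s)/(5*s))
B(-4, -1)*(-3529) = ((⅕)*I*√2*(-6 - 1*(-1))/(-1))*(-3529) = ((⅕)*I*√2*(-1)*(-6 + 1))*(-3529) = ((⅕)*I*√2*(-1)*(-5))*(-3529) = (I*√2)*(-3529) = -3529*I*√2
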